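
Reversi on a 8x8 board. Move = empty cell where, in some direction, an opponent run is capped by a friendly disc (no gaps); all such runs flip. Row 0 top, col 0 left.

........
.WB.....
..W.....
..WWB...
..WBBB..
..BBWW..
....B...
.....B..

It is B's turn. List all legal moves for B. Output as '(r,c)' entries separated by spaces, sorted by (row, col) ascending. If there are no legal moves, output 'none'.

(0,0): flips 3 -> legal
(0,1): no bracket -> illegal
(0,2): no bracket -> illegal
(1,0): flips 1 -> legal
(1,3): no bracket -> illegal
(2,0): no bracket -> illegal
(2,1): flips 1 -> legal
(2,3): flips 1 -> legal
(2,4): no bracket -> illegal
(3,1): flips 3 -> legal
(4,1): flips 1 -> legal
(4,6): flips 1 -> legal
(5,1): no bracket -> illegal
(5,6): flips 2 -> legal
(6,3): flips 1 -> legal
(6,5): flips 2 -> legal
(6,6): flips 1 -> legal

Answer: (0,0) (1,0) (2,1) (2,3) (3,1) (4,1) (4,6) (5,6) (6,3) (6,5) (6,6)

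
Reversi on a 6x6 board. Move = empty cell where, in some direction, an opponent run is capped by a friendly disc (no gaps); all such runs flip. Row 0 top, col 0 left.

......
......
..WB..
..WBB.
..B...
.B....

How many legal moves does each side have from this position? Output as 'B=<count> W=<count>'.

-- B to move --
(1,1): flips 1 -> legal
(1,2): flips 2 -> legal
(1,3): no bracket -> illegal
(2,1): flips 1 -> legal
(3,1): flips 1 -> legal
(4,1): flips 1 -> legal
(4,3): no bracket -> illegal
B mobility = 5
-- W to move --
(1,2): no bracket -> illegal
(1,3): no bracket -> illegal
(1,4): flips 1 -> legal
(2,4): flips 1 -> legal
(2,5): no bracket -> illegal
(3,1): no bracket -> illegal
(3,5): flips 2 -> legal
(4,0): no bracket -> illegal
(4,1): no bracket -> illegal
(4,3): no bracket -> illegal
(4,4): flips 1 -> legal
(4,5): no bracket -> illegal
(5,0): no bracket -> illegal
(5,2): flips 1 -> legal
(5,3): no bracket -> illegal
W mobility = 5

Answer: B=5 W=5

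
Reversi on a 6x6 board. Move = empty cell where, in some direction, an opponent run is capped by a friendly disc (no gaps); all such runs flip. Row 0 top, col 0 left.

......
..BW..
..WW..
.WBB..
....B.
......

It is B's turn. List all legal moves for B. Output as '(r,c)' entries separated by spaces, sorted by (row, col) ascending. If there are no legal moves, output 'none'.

(0,2): no bracket -> illegal
(0,3): flips 2 -> legal
(0,4): no bracket -> illegal
(1,1): flips 1 -> legal
(1,4): flips 2 -> legal
(2,0): no bracket -> illegal
(2,1): no bracket -> illegal
(2,4): no bracket -> illegal
(3,0): flips 1 -> legal
(3,4): flips 1 -> legal
(4,0): no bracket -> illegal
(4,1): no bracket -> illegal
(4,2): no bracket -> illegal

Answer: (0,3) (1,1) (1,4) (3,0) (3,4)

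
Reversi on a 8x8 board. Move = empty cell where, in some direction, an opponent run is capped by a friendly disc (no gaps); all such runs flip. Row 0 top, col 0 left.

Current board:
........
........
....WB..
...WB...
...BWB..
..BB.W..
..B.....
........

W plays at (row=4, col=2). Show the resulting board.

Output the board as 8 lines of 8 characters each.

Answer: ........
........
....WB..
...WB...
..WWWB..
..BB.W..
..B.....
........

Derivation:
Place W at (4,2); scan 8 dirs for brackets.
Dir NW: first cell '.' (not opp) -> no flip
Dir N: first cell '.' (not opp) -> no flip
Dir NE: first cell 'W' (not opp) -> no flip
Dir W: first cell '.' (not opp) -> no flip
Dir E: opp run (4,3) capped by W -> flip
Dir SW: first cell '.' (not opp) -> no flip
Dir S: opp run (5,2) (6,2), next='.' -> no flip
Dir SE: opp run (5,3), next='.' -> no flip
All flips: (4,3)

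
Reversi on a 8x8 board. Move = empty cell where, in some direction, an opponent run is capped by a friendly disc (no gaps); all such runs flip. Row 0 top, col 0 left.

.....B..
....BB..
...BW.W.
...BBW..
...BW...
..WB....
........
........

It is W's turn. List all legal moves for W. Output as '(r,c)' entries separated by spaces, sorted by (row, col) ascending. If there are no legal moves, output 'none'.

Answer: (0,4) (0,6) (2,2) (2,5) (3,2) (4,2) (5,4) (6,2)

Derivation:
(0,3): no bracket -> illegal
(0,4): flips 2 -> legal
(0,6): flips 1 -> legal
(1,2): no bracket -> illegal
(1,3): no bracket -> illegal
(1,6): no bracket -> illegal
(2,2): flips 2 -> legal
(2,5): flips 2 -> legal
(3,2): flips 2 -> legal
(4,2): flips 2 -> legal
(4,5): no bracket -> illegal
(5,4): flips 1 -> legal
(6,2): flips 1 -> legal
(6,3): no bracket -> illegal
(6,4): no bracket -> illegal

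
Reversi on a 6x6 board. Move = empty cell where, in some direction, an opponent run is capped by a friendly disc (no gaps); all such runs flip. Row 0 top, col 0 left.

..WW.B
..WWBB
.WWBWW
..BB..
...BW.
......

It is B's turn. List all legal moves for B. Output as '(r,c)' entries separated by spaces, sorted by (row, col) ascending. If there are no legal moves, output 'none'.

Answer: (0,1) (1,0) (1,1) (2,0) (3,4) (3,5) (4,5) (5,5)

Derivation:
(0,1): flips 1 -> legal
(0,4): no bracket -> illegal
(1,0): flips 1 -> legal
(1,1): flips 3 -> legal
(2,0): flips 2 -> legal
(3,0): no bracket -> illegal
(3,1): no bracket -> illegal
(3,4): flips 1 -> legal
(3,5): flips 1 -> legal
(4,5): flips 1 -> legal
(5,3): no bracket -> illegal
(5,4): no bracket -> illegal
(5,5): flips 1 -> legal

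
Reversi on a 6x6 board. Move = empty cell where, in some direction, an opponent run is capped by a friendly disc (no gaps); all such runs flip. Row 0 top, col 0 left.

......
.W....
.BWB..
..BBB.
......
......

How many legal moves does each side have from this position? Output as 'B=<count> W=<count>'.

Answer: B=3 W=5

Derivation:
-- B to move --
(0,0): flips 2 -> legal
(0,1): flips 1 -> legal
(0,2): no bracket -> illegal
(1,0): no bracket -> illegal
(1,2): flips 1 -> legal
(1,3): no bracket -> illegal
(2,0): no bracket -> illegal
(3,1): no bracket -> illegal
B mobility = 3
-- W to move --
(1,0): no bracket -> illegal
(1,2): no bracket -> illegal
(1,3): no bracket -> illegal
(1,4): no bracket -> illegal
(2,0): flips 1 -> legal
(2,4): flips 1 -> legal
(2,5): no bracket -> illegal
(3,0): no bracket -> illegal
(3,1): flips 1 -> legal
(3,5): no bracket -> illegal
(4,1): no bracket -> illegal
(4,2): flips 1 -> legal
(4,3): no bracket -> illegal
(4,4): flips 1 -> legal
(4,5): no bracket -> illegal
W mobility = 5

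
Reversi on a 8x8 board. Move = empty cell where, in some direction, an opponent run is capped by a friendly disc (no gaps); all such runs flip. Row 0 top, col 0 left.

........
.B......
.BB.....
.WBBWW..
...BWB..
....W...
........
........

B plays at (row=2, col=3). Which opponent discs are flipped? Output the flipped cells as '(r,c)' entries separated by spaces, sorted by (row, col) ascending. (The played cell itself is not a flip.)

Answer: (3,4)

Derivation:
Dir NW: first cell '.' (not opp) -> no flip
Dir N: first cell '.' (not opp) -> no flip
Dir NE: first cell '.' (not opp) -> no flip
Dir W: first cell 'B' (not opp) -> no flip
Dir E: first cell '.' (not opp) -> no flip
Dir SW: first cell 'B' (not opp) -> no flip
Dir S: first cell 'B' (not opp) -> no flip
Dir SE: opp run (3,4) capped by B -> flip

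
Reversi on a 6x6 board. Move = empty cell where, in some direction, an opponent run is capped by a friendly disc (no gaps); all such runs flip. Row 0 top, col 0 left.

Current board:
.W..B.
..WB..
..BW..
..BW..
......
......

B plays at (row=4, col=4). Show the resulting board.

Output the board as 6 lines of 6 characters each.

Place B at (4,4); scan 8 dirs for brackets.
Dir NW: opp run (3,3) capped by B -> flip
Dir N: first cell '.' (not opp) -> no flip
Dir NE: first cell '.' (not opp) -> no flip
Dir W: first cell '.' (not opp) -> no flip
Dir E: first cell '.' (not opp) -> no flip
Dir SW: first cell '.' (not opp) -> no flip
Dir S: first cell '.' (not opp) -> no flip
Dir SE: first cell '.' (not opp) -> no flip
All flips: (3,3)

Answer: .W..B.
..WB..
..BW..
..BB..
....B.
......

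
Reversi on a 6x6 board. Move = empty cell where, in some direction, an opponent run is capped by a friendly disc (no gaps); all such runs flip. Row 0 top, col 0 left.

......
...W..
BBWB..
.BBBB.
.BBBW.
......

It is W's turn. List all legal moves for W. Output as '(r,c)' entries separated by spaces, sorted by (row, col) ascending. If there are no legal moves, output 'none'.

Answer: (2,4) (4,0) (5,2) (5,3)

Derivation:
(1,0): no bracket -> illegal
(1,1): no bracket -> illegal
(1,2): no bracket -> illegal
(1,4): no bracket -> illegal
(2,4): flips 2 -> legal
(2,5): no bracket -> illegal
(3,0): no bracket -> illegal
(3,5): no bracket -> illegal
(4,0): flips 4 -> legal
(4,5): no bracket -> illegal
(5,0): no bracket -> illegal
(5,1): no bracket -> illegal
(5,2): flips 2 -> legal
(5,3): flips 3 -> legal
(5,4): no bracket -> illegal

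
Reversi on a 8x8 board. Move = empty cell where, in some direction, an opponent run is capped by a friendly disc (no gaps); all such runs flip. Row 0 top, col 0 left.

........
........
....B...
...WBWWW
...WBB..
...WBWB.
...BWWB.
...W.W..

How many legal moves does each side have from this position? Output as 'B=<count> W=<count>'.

Answer: B=12 W=11

Derivation:
-- B to move --
(2,2): flips 1 -> legal
(2,3): flips 3 -> legal
(2,5): flips 1 -> legal
(2,6): flips 1 -> legal
(2,7): flips 1 -> legal
(3,2): flips 2 -> legal
(4,2): flips 2 -> legal
(4,6): flips 1 -> legal
(4,7): no bracket -> illegal
(5,2): flips 2 -> legal
(6,2): flips 1 -> legal
(7,2): no bracket -> illegal
(7,4): flips 2 -> legal
(7,6): flips 1 -> legal
B mobility = 12
-- W to move --
(1,3): flips 1 -> legal
(1,4): flips 4 -> legal
(1,5): flips 1 -> legal
(2,3): no bracket -> illegal
(2,5): flips 1 -> legal
(4,6): flips 2 -> legal
(4,7): flips 1 -> legal
(5,2): no bracket -> illegal
(5,7): flips 2 -> legal
(6,2): flips 1 -> legal
(6,7): flips 1 -> legal
(7,2): flips 3 -> legal
(7,4): no bracket -> illegal
(7,6): no bracket -> illegal
(7,7): flips 1 -> legal
W mobility = 11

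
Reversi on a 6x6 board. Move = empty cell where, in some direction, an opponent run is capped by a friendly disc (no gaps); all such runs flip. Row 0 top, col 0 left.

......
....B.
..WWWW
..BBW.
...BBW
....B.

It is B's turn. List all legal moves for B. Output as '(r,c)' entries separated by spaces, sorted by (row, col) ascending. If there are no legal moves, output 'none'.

(1,1): flips 1 -> legal
(1,2): flips 1 -> legal
(1,3): flips 1 -> legal
(1,5): flips 1 -> legal
(2,1): no bracket -> illegal
(3,1): no bracket -> illegal
(3,5): flips 1 -> legal
(5,5): no bracket -> illegal

Answer: (1,1) (1,2) (1,3) (1,5) (3,5)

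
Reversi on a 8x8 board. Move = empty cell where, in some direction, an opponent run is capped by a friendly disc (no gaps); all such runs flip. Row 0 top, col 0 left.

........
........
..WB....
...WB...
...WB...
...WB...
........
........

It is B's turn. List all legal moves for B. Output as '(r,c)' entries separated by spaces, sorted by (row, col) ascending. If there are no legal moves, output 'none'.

Answer: (1,1) (2,1) (3,2) (4,2) (5,2) (6,2) (6,3)

Derivation:
(1,1): flips 2 -> legal
(1,2): no bracket -> illegal
(1,3): no bracket -> illegal
(2,1): flips 1 -> legal
(2,4): no bracket -> illegal
(3,1): no bracket -> illegal
(3,2): flips 2 -> legal
(4,2): flips 1 -> legal
(5,2): flips 2 -> legal
(6,2): flips 1 -> legal
(6,3): flips 3 -> legal
(6,4): no bracket -> illegal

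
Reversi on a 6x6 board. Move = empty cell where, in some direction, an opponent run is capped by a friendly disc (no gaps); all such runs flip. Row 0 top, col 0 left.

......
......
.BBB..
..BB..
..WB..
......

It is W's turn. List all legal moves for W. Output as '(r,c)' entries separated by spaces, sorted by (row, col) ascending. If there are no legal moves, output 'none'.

Answer: (1,2) (2,4) (4,4)

Derivation:
(1,0): no bracket -> illegal
(1,1): no bracket -> illegal
(1,2): flips 2 -> legal
(1,3): no bracket -> illegal
(1,4): no bracket -> illegal
(2,0): no bracket -> illegal
(2,4): flips 1 -> legal
(3,0): no bracket -> illegal
(3,1): no bracket -> illegal
(3,4): no bracket -> illegal
(4,1): no bracket -> illegal
(4,4): flips 1 -> legal
(5,2): no bracket -> illegal
(5,3): no bracket -> illegal
(5,4): no bracket -> illegal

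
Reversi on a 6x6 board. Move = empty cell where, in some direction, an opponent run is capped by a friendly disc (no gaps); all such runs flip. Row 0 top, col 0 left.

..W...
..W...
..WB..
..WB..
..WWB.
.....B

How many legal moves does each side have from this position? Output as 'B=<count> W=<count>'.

Answer: B=7 W=5

Derivation:
-- B to move --
(0,1): flips 1 -> legal
(0,3): no bracket -> illegal
(1,1): flips 1 -> legal
(1,3): no bracket -> illegal
(2,1): flips 1 -> legal
(3,1): flips 1 -> legal
(3,4): no bracket -> illegal
(4,1): flips 3 -> legal
(5,1): flips 1 -> legal
(5,2): no bracket -> illegal
(5,3): flips 1 -> legal
(5,4): no bracket -> illegal
B mobility = 7
-- W to move --
(1,3): flips 2 -> legal
(1,4): flips 1 -> legal
(2,4): flips 2 -> legal
(3,4): flips 2 -> legal
(3,5): no bracket -> illegal
(4,5): flips 1 -> legal
(5,3): no bracket -> illegal
(5,4): no bracket -> illegal
W mobility = 5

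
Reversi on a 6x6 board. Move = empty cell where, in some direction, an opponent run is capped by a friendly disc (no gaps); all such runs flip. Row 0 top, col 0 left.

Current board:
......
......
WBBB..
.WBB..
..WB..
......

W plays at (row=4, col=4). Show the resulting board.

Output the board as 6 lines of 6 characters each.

Answer: ......
......
WBBB..
.WBB..
..WWW.
......

Derivation:
Place W at (4,4); scan 8 dirs for brackets.
Dir NW: opp run (3,3) (2,2), next='.' -> no flip
Dir N: first cell '.' (not opp) -> no flip
Dir NE: first cell '.' (not opp) -> no flip
Dir W: opp run (4,3) capped by W -> flip
Dir E: first cell '.' (not opp) -> no flip
Dir SW: first cell '.' (not opp) -> no flip
Dir S: first cell '.' (not opp) -> no flip
Dir SE: first cell '.' (not opp) -> no flip
All flips: (4,3)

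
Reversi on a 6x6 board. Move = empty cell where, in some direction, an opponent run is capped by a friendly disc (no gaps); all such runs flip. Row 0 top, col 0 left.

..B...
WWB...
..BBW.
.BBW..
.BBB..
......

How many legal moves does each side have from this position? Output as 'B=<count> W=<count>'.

Answer: B=6 W=5

Derivation:
-- B to move --
(0,0): flips 1 -> legal
(0,1): no bracket -> illegal
(1,3): no bracket -> illegal
(1,4): no bracket -> illegal
(1,5): flips 2 -> legal
(2,0): flips 1 -> legal
(2,1): no bracket -> illegal
(2,5): flips 1 -> legal
(3,4): flips 1 -> legal
(3,5): no bracket -> illegal
(4,4): flips 1 -> legal
B mobility = 6
-- W to move --
(0,1): no bracket -> illegal
(0,3): no bracket -> illegal
(1,3): flips 2 -> legal
(1,4): no bracket -> illegal
(2,0): no bracket -> illegal
(2,1): flips 2 -> legal
(3,0): flips 2 -> legal
(3,4): no bracket -> illegal
(4,0): no bracket -> illegal
(4,4): no bracket -> illegal
(5,0): no bracket -> illegal
(5,1): flips 1 -> legal
(5,2): no bracket -> illegal
(5,3): flips 1 -> legal
(5,4): no bracket -> illegal
W mobility = 5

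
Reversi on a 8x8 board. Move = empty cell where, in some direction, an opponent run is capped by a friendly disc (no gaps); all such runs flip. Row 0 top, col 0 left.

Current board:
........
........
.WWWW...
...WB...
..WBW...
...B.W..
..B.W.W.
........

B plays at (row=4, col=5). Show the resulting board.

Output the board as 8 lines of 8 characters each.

Place B at (4,5); scan 8 dirs for brackets.
Dir NW: first cell 'B' (not opp) -> no flip
Dir N: first cell '.' (not opp) -> no flip
Dir NE: first cell '.' (not opp) -> no flip
Dir W: opp run (4,4) capped by B -> flip
Dir E: first cell '.' (not opp) -> no flip
Dir SW: first cell '.' (not opp) -> no flip
Dir S: opp run (5,5), next='.' -> no flip
Dir SE: first cell '.' (not opp) -> no flip
All flips: (4,4)

Answer: ........
........
.WWWW...
...WB...
..WBBB..
...B.W..
..B.W.W.
........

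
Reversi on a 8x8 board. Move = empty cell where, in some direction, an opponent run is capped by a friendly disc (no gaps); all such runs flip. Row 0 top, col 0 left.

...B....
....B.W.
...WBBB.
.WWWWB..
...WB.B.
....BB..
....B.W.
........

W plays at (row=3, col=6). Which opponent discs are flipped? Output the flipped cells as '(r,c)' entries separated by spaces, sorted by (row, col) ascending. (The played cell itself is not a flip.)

Dir NW: opp run (2,5) (1,4) (0,3), next=edge -> no flip
Dir N: opp run (2,6) capped by W -> flip
Dir NE: first cell '.' (not opp) -> no flip
Dir W: opp run (3,5) capped by W -> flip
Dir E: first cell '.' (not opp) -> no flip
Dir SW: first cell '.' (not opp) -> no flip
Dir S: opp run (4,6), next='.' -> no flip
Dir SE: first cell '.' (not opp) -> no flip

Answer: (2,6) (3,5)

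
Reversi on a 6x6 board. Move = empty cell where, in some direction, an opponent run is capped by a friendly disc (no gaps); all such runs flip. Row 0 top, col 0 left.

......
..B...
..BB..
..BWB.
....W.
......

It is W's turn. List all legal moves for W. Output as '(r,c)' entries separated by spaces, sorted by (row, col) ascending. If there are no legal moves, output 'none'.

(0,1): no bracket -> illegal
(0,2): no bracket -> illegal
(0,3): no bracket -> illegal
(1,1): flips 1 -> legal
(1,3): flips 1 -> legal
(1,4): no bracket -> illegal
(2,1): no bracket -> illegal
(2,4): flips 1 -> legal
(2,5): no bracket -> illegal
(3,1): flips 1 -> legal
(3,5): flips 1 -> legal
(4,1): no bracket -> illegal
(4,2): no bracket -> illegal
(4,3): no bracket -> illegal
(4,5): no bracket -> illegal

Answer: (1,1) (1,3) (2,4) (3,1) (3,5)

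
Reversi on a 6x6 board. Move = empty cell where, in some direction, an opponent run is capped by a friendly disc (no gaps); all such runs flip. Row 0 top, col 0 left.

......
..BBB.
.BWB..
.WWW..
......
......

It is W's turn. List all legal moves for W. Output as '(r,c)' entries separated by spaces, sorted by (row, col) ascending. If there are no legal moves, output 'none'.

(0,1): no bracket -> illegal
(0,2): flips 1 -> legal
(0,3): flips 2 -> legal
(0,4): flips 1 -> legal
(0,5): flips 2 -> legal
(1,0): flips 1 -> legal
(1,1): flips 1 -> legal
(1,5): no bracket -> illegal
(2,0): flips 1 -> legal
(2,4): flips 1 -> legal
(2,5): no bracket -> illegal
(3,0): no bracket -> illegal
(3,4): no bracket -> illegal

Answer: (0,2) (0,3) (0,4) (0,5) (1,0) (1,1) (2,0) (2,4)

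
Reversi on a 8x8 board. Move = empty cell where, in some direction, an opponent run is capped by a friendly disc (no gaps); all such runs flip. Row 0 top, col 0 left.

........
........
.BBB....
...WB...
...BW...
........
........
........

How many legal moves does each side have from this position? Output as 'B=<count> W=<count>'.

-- B to move --
(2,4): no bracket -> illegal
(3,2): flips 1 -> legal
(3,5): no bracket -> illegal
(4,2): no bracket -> illegal
(4,5): flips 1 -> legal
(5,3): no bracket -> illegal
(5,4): flips 1 -> legal
(5,5): flips 2 -> legal
B mobility = 4
-- W to move --
(1,0): no bracket -> illegal
(1,1): flips 1 -> legal
(1,2): no bracket -> illegal
(1,3): flips 1 -> legal
(1,4): no bracket -> illegal
(2,0): no bracket -> illegal
(2,4): flips 1 -> legal
(2,5): no bracket -> illegal
(3,0): no bracket -> illegal
(3,1): no bracket -> illegal
(3,2): no bracket -> illegal
(3,5): flips 1 -> legal
(4,2): flips 1 -> legal
(4,5): no bracket -> illegal
(5,2): no bracket -> illegal
(5,3): flips 1 -> legal
(5,4): no bracket -> illegal
W mobility = 6

Answer: B=4 W=6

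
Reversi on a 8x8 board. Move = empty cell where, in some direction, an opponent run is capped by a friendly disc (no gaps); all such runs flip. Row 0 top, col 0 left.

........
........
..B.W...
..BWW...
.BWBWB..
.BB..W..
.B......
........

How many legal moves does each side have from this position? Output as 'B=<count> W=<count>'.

-- B to move --
(1,3): no bracket -> illegal
(1,4): no bracket -> illegal
(1,5): flips 3 -> legal
(2,3): flips 2 -> legal
(2,5): flips 1 -> legal
(3,1): no bracket -> illegal
(3,5): flips 2 -> legal
(4,6): no bracket -> illegal
(5,3): no bracket -> illegal
(5,4): no bracket -> illegal
(5,6): no bracket -> illegal
(6,4): no bracket -> illegal
(6,5): flips 1 -> legal
(6,6): flips 3 -> legal
B mobility = 6
-- W to move --
(1,1): flips 1 -> legal
(1,2): flips 2 -> legal
(1,3): no bracket -> illegal
(2,1): no bracket -> illegal
(2,3): no bracket -> illegal
(3,0): no bracket -> illegal
(3,1): flips 1 -> legal
(3,5): flips 1 -> legal
(3,6): no bracket -> illegal
(4,0): flips 1 -> legal
(4,6): flips 1 -> legal
(5,0): no bracket -> illegal
(5,3): flips 1 -> legal
(5,4): no bracket -> illegal
(5,6): flips 1 -> legal
(6,0): flips 1 -> legal
(6,2): flips 1 -> legal
(6,3): no bracket -> illegal
(7,0): flips 3 -> legal
(7,1): no bracket -> illegal
(7,2): no bracket -> illegal
W mobility = 11

Answer: B=6 W=11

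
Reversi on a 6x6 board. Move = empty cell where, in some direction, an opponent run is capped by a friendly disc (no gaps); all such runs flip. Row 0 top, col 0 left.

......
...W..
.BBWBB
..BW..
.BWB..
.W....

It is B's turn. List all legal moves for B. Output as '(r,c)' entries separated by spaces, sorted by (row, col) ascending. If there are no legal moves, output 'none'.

(0,2): flips 1 -> legal
(0,3): flips 3 -> legal
(0,4): flips 1 -> legal
(1,2): no bracket -> illegal
(1,4): flips 1 -> legal
(3,1): no bracket -> illegal
(3,4): flips 1 -> legal
(4,0): no bracket -> illegal
(4,4): flips 1 -> legal
(5,0): no bracket -> illegal
(5,2): flips 1 -> legal
(5,3): no bracket -> illegal

Answer: (0,2) (0,3) (0,4) (1,4) (3,4) (4,4) (5,2)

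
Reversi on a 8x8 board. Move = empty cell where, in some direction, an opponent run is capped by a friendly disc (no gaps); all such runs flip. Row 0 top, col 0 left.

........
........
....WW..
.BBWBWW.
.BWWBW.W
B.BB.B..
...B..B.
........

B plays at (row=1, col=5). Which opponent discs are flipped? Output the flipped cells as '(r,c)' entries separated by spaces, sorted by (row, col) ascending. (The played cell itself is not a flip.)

Dir NW: first cell '.' (not opp) -> no flip
Dir N: first cell '.' (not opp) -> no flip
Dir NE: first cell '.' (not opp) -> no flip
Dir W: first cell '.' (not opp) -> no flip
Dir E: first cell '.' (not opp) -> no flip
Dir SW: opp run (2,4) (3,3) (4,2), next='.' -> no flip
Dir S: opp run (2,5) (3,5) (4,5) capped by B -> flip
Dir SE: first cell '.' (not opp) -> no flip

Answer: (2,5) (3,5) (4,5)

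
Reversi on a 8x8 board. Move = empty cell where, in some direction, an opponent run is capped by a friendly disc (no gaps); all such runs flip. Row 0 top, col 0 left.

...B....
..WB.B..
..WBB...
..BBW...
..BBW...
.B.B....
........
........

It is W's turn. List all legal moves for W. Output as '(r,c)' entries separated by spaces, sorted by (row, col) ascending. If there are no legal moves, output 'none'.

Answer: (0,4) (1,4) (2,5) (3,1) (4,1) (5,2) (6,2)

Derivation:
(0,2): no bracket -> illegal
(0,4): flips 1 -> legal
(0,5): no bracket -> illegal
(0,6): no bracket -> illegal
(1,4): flips 2 -> legal
(1,6): no bracket -> illegal
(2,1): no bracket -> illegal
(2,5): flips 2 -> legal
(2,6): no bracket -> illegal
(3,1): flips 2 -> legal
(3,5): no bracket -> illegal
(4,0): no bracket -> illegal
(4,1): flips 2 -> legal
(5,0): no bracket -> illegal
(5,2): flips 3 -> legal
(5,4): no bracket -> illegal
(6,0): no bracket -> illegal
(6,1): no bracket -> illegal
(6,2): flips 1 -> legal
(6,3): no bracket -> illegal
(6,4): no bracket -> illegal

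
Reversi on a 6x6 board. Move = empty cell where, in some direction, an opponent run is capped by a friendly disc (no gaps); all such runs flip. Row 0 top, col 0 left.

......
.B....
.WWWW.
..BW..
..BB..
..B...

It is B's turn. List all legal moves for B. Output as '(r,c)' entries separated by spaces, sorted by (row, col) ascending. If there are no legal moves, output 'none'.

Answer: (1,0) (1,2) (1,3) (1,4) (1,5) (3,1) (3,4) (4,4)

Derivation:
(1,0): flips 1 -> legal
(1,2): flips 1 -> legal
(1,3): flips 2 -> legal
(1,4): flips 1 -> legal
(1,5): flips 2 -> legal
(2,0): no bracket -> illegal
(2,5): no bracket -> illegal
(3,0): no bracket -> illegal
(3,1): flips 1 -> legal
(3,4): flips 1 -> legal
(3,5): no bracket -> illegal
(4,4): flips 2 -> legal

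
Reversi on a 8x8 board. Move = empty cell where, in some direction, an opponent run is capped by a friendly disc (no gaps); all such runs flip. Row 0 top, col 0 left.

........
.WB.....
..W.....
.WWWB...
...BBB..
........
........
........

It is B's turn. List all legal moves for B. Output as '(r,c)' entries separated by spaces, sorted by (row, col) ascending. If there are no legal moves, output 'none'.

(0,0): flips 3 -> legal
(0,1): no bracket -> illegal
(0,2): no bracket -> illegal
(1,0): flips 1 -> legal
(1,3): no bracket -> illegal
(2,0): no bracket -> illegal
(2,1): flips 1 -> legal
(2,3): flips 1 -> legal
(2,4): no bracket -> illegal
(3,0): flips 3 -> legal
(4,0): no bracket -> illegal
(4,1): no bracket -> illegal
(4,2): flips 2 -> legal

Answer: (0,0) (1,0) (2,1) (2,3) (3,0) (4,2)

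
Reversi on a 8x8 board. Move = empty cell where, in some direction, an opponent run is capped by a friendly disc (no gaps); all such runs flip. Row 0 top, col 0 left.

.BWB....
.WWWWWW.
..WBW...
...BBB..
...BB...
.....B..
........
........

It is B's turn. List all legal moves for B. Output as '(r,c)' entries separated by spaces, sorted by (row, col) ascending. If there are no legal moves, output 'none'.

(0,0): flips 2 -> legal
(0,4): flips 2 -> legal
(0,5): flips 1 -> legal
(0,6): flips 2 -> legal
(0,7): no bracket -> illegal
(1,0): no bracket -> illegal
(1,7): no bracket -> illegal
(2,0): no bracket -> illegal
(2,1): flips 3 -> legal
(2,5): flips 2 -> legal
(2,6): no bracket -> illegal
(2,7): no bracket -> illegal
(3,1): no bracket -> illegal
(3,2): no bracket -> illegal

Answer: (0,0) (0,4) (0,5) (0,6) (2,1) (2,5)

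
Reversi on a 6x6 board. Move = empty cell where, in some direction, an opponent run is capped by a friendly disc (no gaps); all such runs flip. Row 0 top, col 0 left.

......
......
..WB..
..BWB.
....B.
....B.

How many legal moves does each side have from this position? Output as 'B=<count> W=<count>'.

-- B to move --
(1,1): flips 2 -> legal
(1,2): flips 1 -> legal
(1,3): no bracket -> illegal
(2,1): flips 1 -> legal
(2,4): no bracket -> illegal
(3,1): no bracket -> illegal
(4,2): no bracket -> illegal
(4,3): flips 1 -> legal
B mobility = 4
-- W to move --
(1,2): no bracket -> illegal
(1,3): flips 1 -> legal
(1,4): no bracket -> illegal
(2,1): no bracket -> illegal
(2,4): flips 1 -> legal
(2,5): no bracket -> illegal
(3,1): flips 1 -> legal
(3,5): flips 1 -> legal
(4,1): no bracket -> illegal
(4,2): flips 1 -> legal
(4,3): no bracket -> illegal
(4,5): no bracket -> illegal
(5,3): no bracket -> illegal
(5,5): flips 1 -> legal
W mobility = 6

Answer: B=4 W=6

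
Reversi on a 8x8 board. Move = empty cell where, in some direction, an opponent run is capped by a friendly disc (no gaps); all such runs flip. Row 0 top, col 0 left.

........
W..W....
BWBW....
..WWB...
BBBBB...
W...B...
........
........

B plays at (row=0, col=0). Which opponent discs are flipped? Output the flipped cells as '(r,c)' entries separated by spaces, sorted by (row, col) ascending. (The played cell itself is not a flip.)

Answer: (1,0)

Derivation:
Dir NW: edge -> no flip
Dir N: edge -> no flip
Dir NE: edge -> no flip
Dir W: edge -> no flip
Dir E: first cell '.' (not opp) -> no flip
Dir SW: edge -> no flip
Dir S: opp run (1,0) capped by B -> flip
Dir SE: first cell '.' (not opp) -> no flip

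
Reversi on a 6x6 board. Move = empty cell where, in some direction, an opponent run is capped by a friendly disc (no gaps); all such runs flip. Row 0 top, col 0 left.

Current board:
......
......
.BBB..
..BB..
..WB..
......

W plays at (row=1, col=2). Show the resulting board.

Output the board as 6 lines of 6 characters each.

Place W at (1,2); scan 8 dirs for brackets.
Dir NW: first cell '.' (not opp) -> no flip
Dir N: first cell '.' (not opp) -> no flip
Dir NE: first cell '.' (not opp) -> no flip
Dir W: first cell '.' (not opp) -> no flip
Dir E: first cell '.' (not opp) -> no flip
Dir SW: opp run (2,1), next='.' -> no flip
Dir S: opp run (2,2) (3,2) capped by W -> flip
Dir SE: opp run (2,3), next='.' -> no flip
All flips: (2,2) (3,2)

Answer: ......
..W...
.BWB..
..WB..
..WB..
......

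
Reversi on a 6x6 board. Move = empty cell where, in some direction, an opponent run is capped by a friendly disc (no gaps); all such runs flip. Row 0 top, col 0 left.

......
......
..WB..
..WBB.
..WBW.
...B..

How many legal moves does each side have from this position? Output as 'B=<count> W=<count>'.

-- B to move --
(1,1): flips 1 -> legal
(1,2): no bracket -> illegal
(1,3): no bracket -> illegal
(2,1): flips 2 -> legal
(3,1): flips 2 -> legal
(3,5): flips 1 -> legal
(4,1): flips 2 -> legal
(4,5): flips 1 -> legal
(5,1): flips 1 -> legal
(5,2): no bracket -> illegal
(5,4): flips 1 -> legal
(5,5): flips 1 -> legal
B mobility = 9
-- W to move --
(1,2): no bracket -> illegal
(1,3): no bracket -> illegal
(1,4): flips 1 -> legal
(2,4): flips 3 -> legal
(2,5): no bracket -> illegal
(3,5): flips 2 -> legal
(4,5): no bracket -> illegal
(5,2): no bracket -> illegal
(5,4): flips 1 -> legal
W mobility = 4

Answer: B=9 W=4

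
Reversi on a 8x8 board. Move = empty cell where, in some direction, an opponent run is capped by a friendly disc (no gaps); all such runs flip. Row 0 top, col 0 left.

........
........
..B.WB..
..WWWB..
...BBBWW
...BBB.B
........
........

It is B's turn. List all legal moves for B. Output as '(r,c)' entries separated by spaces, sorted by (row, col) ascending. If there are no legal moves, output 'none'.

(1,3): flips 1 -> legal
(1,4): flips 2 -> legal
(1,5): no bracket -> illegal
(2,1): flips 1 -> legal
(2,3): flips 3 -> legal
(3,1): flips 3 -> legal
(3,6): no bracket -> illegal
(3,7): flips 2 -> legal
(4,1): no bracket -> illegal
(4,2): flips 1 -> legal
(5,6): no bracket -> illegal

Answer: (1,3) (1,4) (2,1) (2,3) (3,1) (3,7) (4,2)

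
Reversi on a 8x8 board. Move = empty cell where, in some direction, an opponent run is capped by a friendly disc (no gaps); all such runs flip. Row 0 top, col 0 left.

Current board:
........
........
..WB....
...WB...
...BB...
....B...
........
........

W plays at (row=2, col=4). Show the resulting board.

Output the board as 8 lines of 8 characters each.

Place W at (2,4); scan 8 dirs for brackets.
Dir NW: first cell '.' (not opp) -> no flip
Dir N: first cell '.' (not opp) -> no flip
Dir NE: first cell '.' (not opp) -> no flip
Dir W: opp run (2,3) capped by W -> flip
Dir E: first cell '.' (not opp) -> no flip
Dir SW: first cell 'W' (not opp) -> no flip
Dir S: opp run (3,4) (4,4) (5,4), next='.' -> no flip
Dir SE: first cell '.' (not opp) -> no flip
All flips: (2,3)

Answer: ........
........
..WWW...
...WB...
...BB...
....B...
........
........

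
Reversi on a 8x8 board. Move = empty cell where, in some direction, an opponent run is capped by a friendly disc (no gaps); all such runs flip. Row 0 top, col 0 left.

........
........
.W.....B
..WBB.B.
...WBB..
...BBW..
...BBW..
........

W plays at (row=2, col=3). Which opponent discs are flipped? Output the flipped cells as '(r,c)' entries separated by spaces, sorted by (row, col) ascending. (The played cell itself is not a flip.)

Answer: (3,3)

Derivation:
Dir NW: first cell '.' (not opp) -> no flip
Dir N: first cell '.' (not opp) -> no flip
Dir NE: first cell '.' (not opp) -> no flip
Dir W: first cell '.' (not opp) -> no flip
Dir E: first cell '.' (not opp) -> no flip
Dir SW: first cell 'W' (not opp) -> no flip
Dir S: opp run (3,3) capped by W -> flip
Dir SE: opp run (3,4) (4,5), next='.' -> no flip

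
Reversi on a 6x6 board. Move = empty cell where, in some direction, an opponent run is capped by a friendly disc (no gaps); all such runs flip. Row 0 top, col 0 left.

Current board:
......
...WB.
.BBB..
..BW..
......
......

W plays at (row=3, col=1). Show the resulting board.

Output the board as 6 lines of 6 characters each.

Place W at (3,1); scan 8 dirs for brackets.
Dir NW: first cell '.' (not opp) -> no flip
Dir N: opp run (2,1), next='.' -> no flip
Dir NE: opp run (2,2) capped by W -> flip
Dir W: first cell '.' (not opp) -> no flip
Dir E: opp run (3,2) capped by W -> flip
Dir SW: first cell '.' (not opp) -> no flip
Dir S: first cell '.' (not opp) -> no flip
Dir SE: first cell '.' (not opp) -> no flip
All flips: (2,2) (3,2)

Answer: ......
...WB.
.BWB..
.WWW..
......
......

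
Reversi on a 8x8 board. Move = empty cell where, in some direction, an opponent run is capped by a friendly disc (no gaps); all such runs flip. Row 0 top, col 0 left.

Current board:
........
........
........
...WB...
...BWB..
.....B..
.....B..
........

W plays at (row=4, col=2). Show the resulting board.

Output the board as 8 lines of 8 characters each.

Answer: ........
........
........
...WB...
..WWWB..
.....B..
.....B..
........

Derivation:
Place W at (4,2); scan 8 dirs for brackets.
Dir NW: first cell '.' (not opp) -> no flip
Dir N: first cell '.' (not opp) -> no flip
Dir NE: first cell 'W' (not opp) -> no flip
Dir W: first cell '.' (not opp) -> no flip
Dir E: opp run (4,3) capped by W -> flip
Dir SW: first cell '.' (not opp) -> no flip
Dir S: first cell '.' (not opp) -> no flip
Dir SE: first cell '.' (not opp) -> no flip
All flips: (4,3)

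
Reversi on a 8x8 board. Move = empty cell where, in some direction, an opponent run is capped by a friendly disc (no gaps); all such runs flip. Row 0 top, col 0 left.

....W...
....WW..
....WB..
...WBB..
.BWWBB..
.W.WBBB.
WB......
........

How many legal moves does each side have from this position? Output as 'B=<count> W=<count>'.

Answer: B=8 W=12

Derivation:
-- B to move --
(0,3): flips 1 -> legal
(0,5): flips 1 -> legal
(0,6): no bracket -> illegal
(1,3): flips 1 -> legal
(1,6): no bracket -> illegal
(2,2): flips 1 -> legal
(2,3): flips 1 -> legal
(2,6): no bracket -> illegal
(3,1): no bracket -> illegal
(3,2): flips 2 -> legal
(4,0): no bracket -> illegal
(5,0): no bracket -> illegal
(5,2): flips 2 -> legal
(6,2): flips 1 -> legal
(6,3): no bracket -> illegal
(6,4): no bracket -> illegal
(7,0): no bracket -> illegal
(7,1): no bracket -> illegal
B mobility = 8
-- W to move --
(1,6): flips 2 -> legal
(2,3): no bracket -> illegal
(2,6): flips 3 -> legal
(3,0): no bracket -> illegal
(3,1): flips 1 -> legal
(3,2): no bracket -> illegal
(3,6): flips 3 -> legal
(4,0): flips 1 -> legal
(4,6): flips 3 -> legal
(4,7): no bracket -> illegal
(5,0): no bracket -> illegal
(5,2): no bracket -> illegal
(5,7): flips 3 -> legal
(6,2): flips 1 -> legal
(6,3): no bracket -> illegal
(6,4): flips 3 -> legal
(6,5): flips 5 -> legal
(6,6): flips 2 -> legal
(6,7): no bracket -> illegal
(7,0): no bracket -> illegal
(7,1): flips 1 -> legal
(7,2): no bracket -> illegal
W mobility = 12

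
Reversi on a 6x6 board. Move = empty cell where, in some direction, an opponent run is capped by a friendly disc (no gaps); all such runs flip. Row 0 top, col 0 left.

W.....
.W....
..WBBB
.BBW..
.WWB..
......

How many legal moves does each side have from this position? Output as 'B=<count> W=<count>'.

Answer: B=9 W=9

Derivation:
-- B to move --
(0,1): no bracket -> illegal
(0,2): no bracket -> illegal
(1,0): no bracket -> illegal
(1,2): flips 1 -> legal
(1,3): flips 1 -> legal
(2,0): no bracket -> illegal
(2,1): flips 1 -> legal
(3,0): no bracket -> illegal
(3,4): flips 1 -> legal
(4,0): flips 2 -> legal
(4,4): no bracket -> illegal
(5,0): flips 1 -> legal
(5,1): flips 3 -> legal
(5,2): flips 1 -> legal
(5,3): flips 1 -> legal
B mobility = 9
-- W to move --
(1,2): no bracket -> illegal
(1,3): flips 1 -> legal
(1,4): flips 2 -> legal
(1,5): flips 1 -> legal
(2,0): flips 1 -> legal
(2,1): flips 1 -> legal
(3,0): flips 2 -> legal
(3,4): no bracket -> illegal
(3,5): no bracket -> illegal
(4,0): flips 1 -> legal
(4,4): flips 1 -> legal
(5,2): no bracket -> illegal
(5,3): flips 1 -> legal
(5,4): no bracket -> illegal
W mobility = 9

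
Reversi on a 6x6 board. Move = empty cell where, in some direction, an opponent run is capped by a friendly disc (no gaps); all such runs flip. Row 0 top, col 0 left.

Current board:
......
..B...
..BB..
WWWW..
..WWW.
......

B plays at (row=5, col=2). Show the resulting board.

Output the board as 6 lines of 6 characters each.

Answer: ......
..B...
..BB..
WWBW..
..BWW.
..B...

Derivation:
Place B at (5,2); scan 8 dirs for brackets.
Dir NW: first cell '.' (not opp) -> no flip
Dir N: opp run (4,2) (3,2) capped by B -> flip
Dir NE: opp run (4,3), next='.' -> no flip
Dir W: first cell '.' (not opp) -> no flip
Dir E: first cell '.' (not opp) -> no flip
Dir SW: edge -> no flip
Dir S: edge -> no flip
Dir SE: edge -> no flip
All flips: (3,2) (4,2)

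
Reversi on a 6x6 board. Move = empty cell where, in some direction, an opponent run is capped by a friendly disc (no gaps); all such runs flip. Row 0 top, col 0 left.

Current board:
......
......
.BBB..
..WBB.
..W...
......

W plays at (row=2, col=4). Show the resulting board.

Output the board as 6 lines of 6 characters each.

Answer: ......
......
.BBBW.
..WWB.
..W...
......

Derivation:
Place W at (2,4); scan 8 dirs for brackets.
Dir NW: first cell '.' (not opp) -> no flip
Dir N: first cell '.' (not opp) -> no flip
Dir NE: first cell '.' (not opp) -> no flip
Dir W: opp run (2,3) (2,2) (2,1), next='.' -> no flip
Dir E: first cell '.' (not opp) -> no flip
Dir SW: opp run (3,3) capped by W -> flip
Dir S: opp run (3,4), next='.' -> no flip
Dir SE: first cell '.' (not opp) -> no flip
All flips: (3,3)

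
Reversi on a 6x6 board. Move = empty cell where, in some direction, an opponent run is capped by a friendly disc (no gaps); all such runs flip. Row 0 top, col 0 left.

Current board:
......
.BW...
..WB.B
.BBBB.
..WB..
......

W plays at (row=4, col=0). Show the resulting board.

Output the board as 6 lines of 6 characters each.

Place W at (4,0); scan 8 dirs for brackets.
Dir NW: edge -> no flip
Dir N: first cell '.' (not opp) -> no flip
Dir NE: opp run (3,1) capped by W -> flip
Dir W: edge -> no flip
Dir E: first cell '.' (not opp) -> no flip
Dir SW: edge -> no flip
Dir S: first cell '.' (not opp) -> no flip
Dir SE: first cell '.' (not opp) -> no flip
All flips: (3,1)

Answer: ......
.BW...
..WB.B
.WBBB.
W.WB..
......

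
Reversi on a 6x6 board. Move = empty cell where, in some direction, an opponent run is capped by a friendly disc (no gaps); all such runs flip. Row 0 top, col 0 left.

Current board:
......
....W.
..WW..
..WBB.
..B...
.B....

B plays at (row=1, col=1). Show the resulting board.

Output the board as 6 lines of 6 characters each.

Place B at (1,1); scan 8 dirs for brackets.
Dir NW: first cell '.' (not opp) -> no flip
Dir N: first cell '.' (not opp) -> no flip
Dir NE: first cell '.' (not opp) -> no flip
Dir W: first cell '.' (not opp) -> no flip
Dir E: first cell '.' (not opp) -> no flip
Dir SW: first cell '.' (not opp) -> no flip
Dir S: first cell '.' (not opp) -> no flip
Dir SE: opp run (2,2) capped by B -> flip
All flips: (2,2)

Answer: ......
.B..W.
..BW..
..WBB.
..B...
.B....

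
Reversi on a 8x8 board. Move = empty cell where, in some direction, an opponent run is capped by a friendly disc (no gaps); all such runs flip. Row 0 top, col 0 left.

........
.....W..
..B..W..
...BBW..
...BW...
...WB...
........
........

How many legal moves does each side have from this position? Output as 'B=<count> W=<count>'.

Answer: B=6 W=8

Derivation:
-- B to move --
(0,4): no bracket -> illegal
(0,5): no bracket -> illegal
(0,6): no bracket -> illegal
(1,4): no bracket -> illegal
(1,6): flips 1 -> legal
(2,4): no bracket -> illegal
(2,6): no bracket -> illegal
(3,6): flips 1 -> legal
(4,2): no bracket -> illegal
(4,5): flips 1 -> legal
(4,6): no bracket -> illegal
(5,2): flips 1 -> legal
(5,5): flips 1 -> legal
(6,2): no bracket -> illegal
(6,3): flips 1 -> legal
(6,4): no bracket -> illegal
B mobility = 6
-- W to move --
(1,1): flips 2 -> legal
(1,2): no bracket -> illegal
(1,3): no bracket -> illegal
(2,1): no bracket -> illegal
(2,3): flips 2 -> legal
(2,4): flips 1 -> legal
(3,1): no bracket -> illegal
(3,2): flips 2 -> legal
(4,2): flips 1 -> legal
(4,5): no bracket -> illegal
(5,2): flips 2 -> legal
(5,5): flips 1 -> legal
(6,3): no bracket -> illegal
(6,4): flips 1 -> legal
(6,5): no bracket -> illegal
W mobility = 8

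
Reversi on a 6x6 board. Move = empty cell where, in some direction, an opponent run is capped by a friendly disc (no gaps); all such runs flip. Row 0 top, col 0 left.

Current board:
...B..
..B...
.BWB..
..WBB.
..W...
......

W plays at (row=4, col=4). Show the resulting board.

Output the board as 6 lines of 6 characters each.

Answer: ...B..
..B...
.BWB..
..WWB.
..W.W.
......

Derivation:
Place W at (4,4); scan 8 dirs for brackets.
Dir NW: opp run (3,3) capped by W -> flip
Dir N: opp run (3,4), next='.' -> no flip
Dir NE: first cell '.' (not opp) -> no flip
Dir W: first cell '.' (not opp) -> no flip
Dir E: first cell '.' (not opp) -> no flip
Dir SW: first cell '.' (not opp) -> no flip
Dir S: first cell '.' (not opp) -> no flip
Dir SE: first cell '.' (not opp) -> no flip
All flips: (3,3)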